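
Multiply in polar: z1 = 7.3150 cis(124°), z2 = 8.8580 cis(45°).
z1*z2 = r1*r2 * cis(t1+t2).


r = 7.3150 * 8.8580 = 64.7963
theta = 124° + 45° = 169° = 169° (mod 360)

64.7963 cis(169°)


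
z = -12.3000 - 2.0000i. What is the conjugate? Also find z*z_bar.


z_bar = -12.3000 + 2.0000i
z*z_bar = (-12.3)^2 + (-2)^2 = 151.29 + 4 = 155.29

z_bar = -12.3000 + 2.0000i, z*z_bar = 155.29


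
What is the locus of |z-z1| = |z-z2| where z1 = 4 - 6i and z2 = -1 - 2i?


Equal distances means the locus is the perpendicular bisector of z1 and z2.
Midpoint = ((4+(-1))/2, (-6+(-2))/2) = (1.5000, -4.0000)

Perpendicular bisector through (1.5000, -4.0000)


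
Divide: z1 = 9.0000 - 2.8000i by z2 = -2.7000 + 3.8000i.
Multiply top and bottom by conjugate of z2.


Conjugate of z2 = -2.7000 - 3.8000i
Numerator: (9.0000 - 2.8000i)(-2.7000 - 3.8000i) = -34.9400 - 26.6400i
Denominator: (-2.7)^2 + 3.8^2 = 21.73
Result = (-34.9400 - 26.6400i)/21.73

-1.6079 - 1.2260i


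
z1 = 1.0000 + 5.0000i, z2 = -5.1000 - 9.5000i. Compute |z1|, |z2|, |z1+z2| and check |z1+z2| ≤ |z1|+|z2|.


|z1| = sqrt(1^2 + 5^2) = sqrt(26) = 5.0990
|z2| = sqrt((-5.1)^2 + (-9.5)^2) = sqrt(116.26) = 10.7824
z1+z2 = -4.1000 - 4.5000i
|z1+z2| = sqrt(37.06) = 6.0877
|z1|+|z2| = 5.0990 + 10.7824 = 15.8814

|z1+z2| = 6.0877 ≤ |z1|+|z2| = 15.8814 (verified)


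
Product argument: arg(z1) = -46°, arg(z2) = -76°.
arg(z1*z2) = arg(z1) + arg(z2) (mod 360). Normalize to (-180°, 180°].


arg(z1*z2) = -46° - 76° = -122°
Normalized to (-180°, 180°]: -122°

-122°


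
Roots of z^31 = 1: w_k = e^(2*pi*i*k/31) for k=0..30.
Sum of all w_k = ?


The sum of all 31th roots of unity is 0.
Geometric series: (1 - w^31)/(1 - w) = (1-1)/(1-w) = 0 since w^31 = 1, w ≠ 1.
Alternatively: coefficient of z^30 in z^31 - 1 is 0.

0


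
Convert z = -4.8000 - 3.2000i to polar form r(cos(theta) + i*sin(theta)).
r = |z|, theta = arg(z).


r = sqrt(23.04+10.24) = sqrt(33.28) = 5.7689
theta = atan2(-3.2, -4.8) = -146.3099 degrees

r = 5.7689, theta = -146.3099 degrees


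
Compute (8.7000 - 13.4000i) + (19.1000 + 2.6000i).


Real: 8.7 + 19.1 = 27.8
Imag: -13.4 + 2.6 = -10.8

27.8000 - 10.8000i


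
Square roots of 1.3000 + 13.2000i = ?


|z| = sqrt(1.69+174.24) = 13.2639
sqrt((|z|+a)/2) = sqrt((13.2639+1.3)/2) = sqrt(7.2819) = 2.6985
sqrt((|z|-a)/2) = sqrt((13.2639-1.3)/2) = sqrt(5.9819) = 2.4458

±(2.6985 + 2.4458i) i.e. 2.6985 + 2.4458i and -2.6985 - 2.4458i


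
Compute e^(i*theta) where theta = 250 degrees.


cos(250°) = -0.3420
sin(250°) = -0.9397

e^(i*250°) = -0.3420 - 0.9397i


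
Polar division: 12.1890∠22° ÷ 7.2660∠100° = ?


r = 12.1890 / 7.2660 = 1.6775
theta = 22° - 100° = -78° = 282° (mod 360)

1.6775 cis(282°)


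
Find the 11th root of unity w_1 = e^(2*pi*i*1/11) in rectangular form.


Angle = 360*1/11 = 32.7273°
a = cos(32.7273°) = 0.8413
b = sin(32.7273°) = 0.5406

0.8413 + 0.5406i


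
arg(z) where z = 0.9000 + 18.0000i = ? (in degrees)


Re = 0.9, Im = 18
arg = atan2(18, 0.9) = 87.1376 degrees

arg(z) = 87.1376 degrees


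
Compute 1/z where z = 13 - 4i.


|z|^2 = 169+16 = 185
1/z = (13 + 4i)/185

1/z = 0.0703 + 0.0216i


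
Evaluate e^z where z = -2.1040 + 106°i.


e^-2.1040 = 0.12197
cos(106°) = -0.2756
sin(106°) = 0.9613
Real = 0.12197*(-0.2756) = -0.0336
Imag = 0.12197*0.9613 = 0.1172

-0.0336 + 0.1172i


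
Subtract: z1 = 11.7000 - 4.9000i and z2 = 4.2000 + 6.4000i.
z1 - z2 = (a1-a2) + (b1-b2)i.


Real: 11.7 - 4.2 = 7.5
Imag: -4.9 - 6.4 = -11.3

7.5000 - 11.3000i


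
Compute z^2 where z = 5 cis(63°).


r^2 = 5^2 = 25
n*theta = 2*63° = 126° = 126° (mod 360)
a = 25*cos(126°) = -14.6946
b = 25*sin(126°) = 20.2254

25 cis(126°) = -14.6946 + 20.2254i


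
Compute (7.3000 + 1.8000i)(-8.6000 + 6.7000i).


Real = 7.3*(-8.6) - 1.8*6.7 = -62.78 - 12.06 = -74.84
Imag = 7.3*6.7 - (8.6)*1.8 = 48.91 - (15.48) = 33.43

-74.8400 + 33.4300i


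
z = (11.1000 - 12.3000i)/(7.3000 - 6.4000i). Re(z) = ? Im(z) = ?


Multiply by conjugate: (11.1000 - 12.3000i)(7.3000 + 6.4000i) / (7.3^2 + (-6.4)^2)
Numerator real = 11.1*7.3 - (12.3)*(-6.4) = 159.75
Numerator imag = -12.3*7.3 - 11.1*(-6.4) = -18.75
Denominator = 94.25
Re(z) = 159.75/94.25 = 1.6950
Im(z) = -18.75/94.25 = -0.1989

Re(z) = 1.6950, Im(z) = -0.1989


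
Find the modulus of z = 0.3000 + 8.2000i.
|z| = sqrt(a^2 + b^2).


|z| = sqrt(0.3^2 + 8.2^2) = sqrt(0.09 + 67.24) = sqrt(67.33) = 8.2055

|z| = 8.2055


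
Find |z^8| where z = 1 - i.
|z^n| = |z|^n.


|z| = sqrt(1+1) = sqrt(2) = 1.4142
|z^8| = |z|^8 = (sqrt(2))^8 = 2^4 = 16

|z^8| = 16


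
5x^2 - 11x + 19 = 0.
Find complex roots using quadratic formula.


disc = (-11)^2 - 4*5*19 = 121 - 380 = -259
sqrt(|disc|) = sqrt(259) = 16.0935
Real part = 11/(2*5) = 1.1000
Imag part = 16.0935/(2*5) = 1.6093

1.1000 ± 1.6093i


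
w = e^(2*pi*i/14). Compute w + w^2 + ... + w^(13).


With w = e^(2*pi*i/14), all 14 of the 14th roots of unity w^0 = 1, w, ..., w^(13) sum to 0: 1 + w + ... + w^(13) = (1 - w^14)/(1 - w) = 0 since w^14 = 1, w ≠ 1.
Removing the root 1: w + w^2 + ... + w^(13) = 0 - 1 = -1

Sum = -1


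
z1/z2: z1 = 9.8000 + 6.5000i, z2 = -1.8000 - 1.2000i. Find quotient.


Conjugate of z2 = -1.8000 + 1.2000i
Numerator: (9.8000 + 6.5000i)(-1.8000 + 1.2000i) = -25.4400 + 0.0600i
Denominator: (-1.8)^2 + (-1.2)^2 = 4.68
Result = (-25.4400 + 0.0600i)/4.68

-5.4359 + 0.0128i


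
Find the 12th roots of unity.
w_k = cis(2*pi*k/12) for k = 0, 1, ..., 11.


The 12th roots of unity are cis(360k/12°) for k=0..11
Angle step = 360/12 = 30°
Primitive root: cis(30°)
Primitive root = 0.8660 + 0.5000i

12 roots at angles: 0°, 30°, 60°, 90°, 120°, 150°, 180°, 210°, 240°, 270°, 300°, 330°


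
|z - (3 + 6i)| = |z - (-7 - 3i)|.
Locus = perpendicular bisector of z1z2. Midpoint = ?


Equal distances means the locus is the perpendicular bisector of z1 and z2.
Midpoint = ((3+(-7))/2, (6+(-3))/2) = (-2.0000, 1.5000)

Perpendicular bisector through (-2.0000, 1.5000)


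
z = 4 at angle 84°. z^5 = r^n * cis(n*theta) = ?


r^5 = 4^5 = 1024
n*theta = 5*84° = 420° = 60° (mod 360)
a = 1024*cos(60°) = 512.0000
b = 1024*sin(60°) = 886.8100

1024 cis(60°) = 512.0000 + 886.8100i


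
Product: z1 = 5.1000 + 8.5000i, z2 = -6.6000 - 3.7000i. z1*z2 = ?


Real = 5.1*(-6.6) - 8.5*(-3.7) = -33.66 - (-31.45) = -2.21
Imag = 5.1*(-3.7) - (6.6)*8.5 = -18.87 - (56.1) = -74.97

-2.2100 - 74.9700i


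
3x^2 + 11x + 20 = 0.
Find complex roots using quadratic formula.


disc = 11^2 - 4*3*20 = 121 - 240 = -119
sqrt(|disc|) = sqrt(119) = 10.9087
Real part = -11/(2*3) = -1.8333
Imag part = 10.9087/(2*3) = 1.8181

-1.8333 ± 1.8181i


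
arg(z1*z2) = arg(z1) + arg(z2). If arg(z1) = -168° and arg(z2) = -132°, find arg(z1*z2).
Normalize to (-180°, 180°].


arg(z1*z2) = -168° - 132° = -300°
Normalized to (-180°, 180°]: 60°

60°


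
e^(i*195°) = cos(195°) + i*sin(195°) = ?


cos(195°) = -0.9659
sin(195°) = -0.2588

e^(i*195°) = -0.9659 - 0.2588i


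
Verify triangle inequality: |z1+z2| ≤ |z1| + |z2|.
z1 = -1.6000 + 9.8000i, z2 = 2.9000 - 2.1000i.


|z1| = sqrt((-1.6)^2 + 9.8^2) = sqrt(98.6) = 9.9298
|z2| = sqrt(2.9^2 + (-2.1)^2) = sqrt(12.82) = 3.5805
z1+z2 = 1.3000 + 7.7000i
|z1+z2| = sqrt(60.98) = 7.8090
|z1|+|z2| = 9.9298 + 3.5805 = 13.5103

|z1+z2| = 7.8090 ≤ |z1|+|z2| = 13.5103 (verified)


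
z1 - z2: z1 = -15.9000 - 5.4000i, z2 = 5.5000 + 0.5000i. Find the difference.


Real: -15.9 - 5.5 = -21.4
Imag: -5.4 - 0.5 = -5.9

-21.4000 - 5.9000i


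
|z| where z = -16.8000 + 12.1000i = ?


|z| = sqrt((-16.8)^2 + 12.1^2) = sqrt(282.24 + 146.41) = sqrt(428.65) = 20.7039

|z| = 20.7039


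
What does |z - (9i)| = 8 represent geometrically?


|z - z0| = r is a circle with center z0 and radius r.
Center = (0, 9), radius = 8

Circle with center (0, 9) and radius 8


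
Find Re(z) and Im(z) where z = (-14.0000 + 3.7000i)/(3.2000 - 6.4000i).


Multiply by conjugate: (-14.0000 + 3.7000i)(3.2000 + 6.4000i) / (3.2^2 + (-6.4)^2)
Numerator real = -14*3.2 + 3.7*(-6.4) = -68.48
Numerator imag = 3.7*3.2 - (-14)*(-6.4) = -77.76
Denominator = 51.2
Re(z) = -68.48/51.2 = -1.3375
Im(z) = -77.76/51.2 = -1.5187

Re(z) = -1.3375, Im(z) = -1.5187


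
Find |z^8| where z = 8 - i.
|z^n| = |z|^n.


|z| = sqrt(64+1) = sqrt(65) = 8.0623
|z^8| = |z|^8 = (sqrt(65))^8 = 65^4 = 17850625

|z^8| = 17850625


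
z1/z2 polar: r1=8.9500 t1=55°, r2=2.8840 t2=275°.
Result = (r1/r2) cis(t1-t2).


r = 8.9500 / 2.8840 = 3.1033
theta = 55° - 275° = -220° = 140° (mod 360)

3.1033 cis(140°)


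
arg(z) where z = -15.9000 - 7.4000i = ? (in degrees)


Re = -15.9, Im = -7.4
arg = atan2(-7.4, -15.9) = -155.0423 degrees

arg(z) = -155.0423 degrees


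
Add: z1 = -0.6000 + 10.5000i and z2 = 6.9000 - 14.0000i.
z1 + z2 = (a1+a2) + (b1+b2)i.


Real: -0.6 + 6.9 = 6.3
Imag: 10.5 - 14 = -3.5

6.3000 - 3.5000i


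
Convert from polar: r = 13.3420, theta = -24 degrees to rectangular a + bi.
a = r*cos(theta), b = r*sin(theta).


a = 13.3420*cos(-24°) = 13.3420*0.913545 = 12.1885
b = 13.3420*sin(-24°) = 13.3420*(-0.40674) = -5.4267

12.1885 - 5.4267i


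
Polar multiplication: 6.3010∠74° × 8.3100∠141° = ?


r = 6.3010 * 8.3100 = 52.3613
theta = 74° + 141° = 215° = 215° (mod 360)

52.3613 cis(215°)


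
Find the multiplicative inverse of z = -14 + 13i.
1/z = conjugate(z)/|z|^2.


|z|^2 = 196+169 = 365
1/z = (-14 - 13i)/365

1/z = -0.0384 - 0.0356i


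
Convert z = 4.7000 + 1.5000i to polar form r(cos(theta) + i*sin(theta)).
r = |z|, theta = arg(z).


r = sqrt(22.09+2.25) = sqrt(24.34) = 4.9336
theta = atan2(1.5, 4.7) = 17.7004 degrees

r = 4.9336, theta = 17.7004 degrees


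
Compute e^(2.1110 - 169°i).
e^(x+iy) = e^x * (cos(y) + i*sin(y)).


e^2.1110 = 8.2565
cos(-169°) = -0.98163
sin(-169°) = -0.19081
Real = 8.2565*(-0.98163) = -8.1048
Imag = 8.2565*(-0.19081) = -1.5754

-8.1048 - 1.5754i


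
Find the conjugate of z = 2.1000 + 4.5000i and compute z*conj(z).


z_bar = 2.1000 - 4.5000i
z*z_bar = 2.1^2 + 4.5^2 = 4.41 + 20.25 = 24.66

z_bar = 2.1000 - 4.5000i, z*z_bar = 24.66


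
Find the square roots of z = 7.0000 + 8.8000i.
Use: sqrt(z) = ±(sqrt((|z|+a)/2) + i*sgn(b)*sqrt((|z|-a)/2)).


|z| = sqrt(49+77.44) = 11.2446
sqrt((|z|+a)/2) = sqrt((11.2446+7)/2) = sqrt(9.1223) = 3.0203
sqrt((|z|-a)/2) = sqrt((11.2446-7)/2) = sqrt(2.1223) = 1.4568

±(3.0203 + 1.4568i) i.e. 3.0203 + 1.4568i and -3.0203 - 1.4568i


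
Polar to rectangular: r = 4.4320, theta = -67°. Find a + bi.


a = 4.4320*cos(-67°) = 4.4320*0.39073 = 1.7317
b = 4.4320*sin(-67°) = 4.4320*(-0.9205) = -4.0797

1.7317 - 4.0797i


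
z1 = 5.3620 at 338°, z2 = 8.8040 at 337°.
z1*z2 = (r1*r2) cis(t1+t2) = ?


r = 5.3620 * 8.8040 = 47.2070
theta = 338° + 337° = 675° = 315° (mod 360)

47.2070 cis(315°)


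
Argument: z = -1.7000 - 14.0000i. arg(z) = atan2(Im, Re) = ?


Re = -1.7, Im = -14
arg = atan2(-14, -1.7) = -96.9234 degrees

arg(z) = -96.9234 degrees


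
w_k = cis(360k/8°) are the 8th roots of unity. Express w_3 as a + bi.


Angle = 360*3/8 = 135°
a = cos(135°) = -0.7071
b = sin(135°) = 0.7071

-0.7071 + 0.7071i


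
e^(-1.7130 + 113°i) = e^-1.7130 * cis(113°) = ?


e^-1.7130 = 0.18032
cos(113°) = -0.3907
sin(113°) = 0.9205
Real = 0.18032*(-0.3907) = -0.0705
Imag = 0.18032*0.9205 = 0.1660

-0.0705 + 0.1660i


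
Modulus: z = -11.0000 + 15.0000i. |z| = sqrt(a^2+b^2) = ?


|z| = sqrt((-11)^2 + 15^2) = sqrt(121 + 225) = sqrt(346) = 18.6011

|z| = 18.6011


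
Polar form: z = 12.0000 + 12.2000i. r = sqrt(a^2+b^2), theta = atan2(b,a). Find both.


r = sqrt(144+148.84) = sqrt(292.84) = 17.1126
theta = atan2(12.2, 12) = 45.4735 degrees

r = 17.1126, theta = 45.4735 degrees


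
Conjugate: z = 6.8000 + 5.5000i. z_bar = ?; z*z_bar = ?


z_bar = 6.8000 - 5.5000i
z*z_bar = 6.8^2 + 5.5^2 = 46.24 + 30.25 = 76.49

z_bar = 6.8000 - 5.5000i, z*z_bar = 76.49


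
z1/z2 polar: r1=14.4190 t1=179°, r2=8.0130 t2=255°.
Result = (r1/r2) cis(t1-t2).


r = 14.4190 / 8.0130 = 1.7995
theta = 179° - 255° = -76° = 284° (mod 360)

1.7995 cis(284°)


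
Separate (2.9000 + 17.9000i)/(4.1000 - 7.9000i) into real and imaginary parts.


Multiply by conjugate: (2.9000 + 17.9000i)(4.1000 + 7.9000i) / (4.1^2 + (-7.9)^2)
Numerator real = 2.9*4.1 + 17.9*(-7.9) = -129.52
Numerator imag = 17.9*4.1 - 2.9*(-7.9) = 96.3
Denominator = 79.22
Re(z) = -129.52/79.22 = -1.6349
Im(z) = 96.3/79.22 = 1.2156

Re(z) = -1.6349, Im(z) = 1.2156


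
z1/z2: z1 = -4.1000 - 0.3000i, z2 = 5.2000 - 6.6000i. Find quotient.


Conjugate of z2 = 5.2000 + 6.6000i
Numerator: (-4.1000 - 0.3000i)(5.2000 + 6.6000i) = -19.3400 - 28.6200i
Denominator: 5.2^2 + (-6.6)^2 = 70.6
Result = (-19.3400 - 28.6200i)/70.6

-0.2739 - 0.4054i


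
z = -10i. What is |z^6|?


|z| = sqrt(0+100) = sqrt(100) = 10
|z^6| = |z|^6 = 10^6 = 1000000

|z^6| = 1000000


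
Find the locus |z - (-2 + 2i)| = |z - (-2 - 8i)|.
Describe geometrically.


Equal distances means the locus is the perpendicular bisector of z1 and z2.
Midpoint = ((-2+(-2))/2, (2+(-8))/2) = (-2.0000, -3.0000)

Perpendicular bisector through (-2.0000, -3.0000)


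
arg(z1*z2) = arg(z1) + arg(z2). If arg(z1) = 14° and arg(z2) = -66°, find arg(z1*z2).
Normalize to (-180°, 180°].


arg(z1*z2) = 14° - 66° = -52°
Normalized to (-180°, 180°]: -52°

-52°


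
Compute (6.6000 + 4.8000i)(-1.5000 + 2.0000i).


Real = 6.6*(-1.5) - 4.8*2 = -9.9 - 9.6 = -19.5
Imag = 6.6*2 - (1.5)*4.8 = 13.2 - (7.2) = 6

-19.5000 + 6.0000i


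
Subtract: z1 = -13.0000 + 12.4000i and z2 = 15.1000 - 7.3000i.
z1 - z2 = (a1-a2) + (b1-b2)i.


Real: -13 - 15.1 = -28.1
Imag: 12.4 + 7.3 = 19.7

-28.1000 + 19.7000i


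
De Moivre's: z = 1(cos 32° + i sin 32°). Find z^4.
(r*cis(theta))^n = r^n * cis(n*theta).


r^4 = 1^4 = 1
n*theta = 4*32° = 128° = 128° (mod 360)
a = 1*cos(128°) = -0.6157
b = 1*sin(128°) = 0.7880

1 cis(128°) = -0.6157 + 0.7880i


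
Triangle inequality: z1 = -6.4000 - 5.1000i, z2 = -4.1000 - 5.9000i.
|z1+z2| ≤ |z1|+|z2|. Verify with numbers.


|z1| = sqrt((-6.4)^2 + (-5.1)^2) = sqrt(66.97) = 8.1835
|z2| = sqrt((-4.1)^2 + (-5.9)^2) = sqrt(51.62) = 7.1847
z1+z2 = -10.5000 - 11.0000i
|z1+z2| = sqrt(231.25) = 15.2069
|z1|+|z2| = 8.1835 + 7.1847 = 15.3682

|z1+z2| = 15.2069 ≤ |z1|+|z2| = 15.3682 (verified)


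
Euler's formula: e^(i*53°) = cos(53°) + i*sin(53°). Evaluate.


cos(53°) = 0.6018
sin(53°) = 0.7986

e^(i*53°) = 0.6018 + 0.7986i


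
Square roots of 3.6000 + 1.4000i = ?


|z| = sqrt(12.96+1.96) = 3.8626
sqrt((|z|+a)/2) = sqrt((3.8626+3.6)/2) = sqrt(3.7313) = 1.9317
sqrt((|z|-a)/2) = sqrt((3.8626-3.6)/2) = sqrt(0.1313) = 0.3624

±(1.9317 + 0.3624i) i.e. 1.9317 + 0.3624i and -1.9317 - 0.3624i


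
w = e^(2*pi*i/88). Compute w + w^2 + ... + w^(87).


With w = e^(2*pi*i/88), all 88 of the 88th roots of unity w^0 = 1, w, ..., w^(87) sum to 0: 1 + w + ... + w^(87) = (1 - w^88)/(1 - w) = 0 since w^88 = 1, w ≠ 1.
Removing the root 1: w + w^2 + ... + w^(87) = 0 - 1 = -1

Sum = -1


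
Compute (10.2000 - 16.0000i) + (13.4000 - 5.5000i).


Real: 10.2 + 13.4 = 23.6
Imag: -16 - 5.5 = -21.5

23.6000 - 21.5000i


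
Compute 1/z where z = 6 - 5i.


|z|^2 = 36+25 = 61
1/z = (6 + 5i)/61

1/z = 0.0984 + 0.0820i


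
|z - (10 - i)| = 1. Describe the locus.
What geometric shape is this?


|z - z0| = r is a circle with center z0 and radius r.
Center = (10, -1), radius = 1

Circle with center (10, -1) and radius 1


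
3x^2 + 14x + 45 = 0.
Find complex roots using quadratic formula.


disc = 14^2 - 4*3*45 = 196 - 540 = -344
sqrt(|disc|) = sqrt(344) = 18.5472
Real part = -14/(2*3) = -2.3333
Imag part = 18.5472/(2*3) = 3.0912

-2.3333 ± 3.0912i


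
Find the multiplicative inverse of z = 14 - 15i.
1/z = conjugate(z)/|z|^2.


|z|^2 = 196+225 = 421
1/z = (14 + 15i)/421

1/z = 0.0333 + 0.0356i


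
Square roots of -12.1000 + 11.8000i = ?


|z| = sqrt(146.41+139.24) = 16.9012
sqrt((|z|+a)/2) = sqrt((16.9012+(-12.1))/2) = sqrt(2.4006) = 1.5494
sqrt((|z|-a)/2) = sqrt((16.9012-(-12.1))/2) = sqrt(14.5006) = 3.8080

±(1.5494 + 3.8080i) i.e. 1.5494 + 3.8080i and -1.5494 - 3.8080i


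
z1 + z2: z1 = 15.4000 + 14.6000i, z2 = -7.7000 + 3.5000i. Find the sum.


Real: 15.4 - 7.7 = 7.7
Imag: 14.6 + 3.5 = 18.1

7.7000 + 18.1000i


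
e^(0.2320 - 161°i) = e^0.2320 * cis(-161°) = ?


e^0.2320 = 1.2611
cos(-161°) = -0.9455
sin(-161°) = -0.3256
Real = 1.2611*(-0.9455) = -1.1924
Imag = 1.2611*(-0.3256) = -0.4106

-1.1924 - 0.4106i


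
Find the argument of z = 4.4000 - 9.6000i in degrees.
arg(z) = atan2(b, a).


Re = 4.4, Im = -9.6
arg = atan2(-9.6, 4.4) = -65.3764 degrees

arg(z) = -65.3764 degrees


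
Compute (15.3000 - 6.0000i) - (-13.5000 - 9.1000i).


Real: 15.3 + 13.5 = 28.8
Imag: -6 + 9.1 = 3.1

28.8000 + 3.1000i


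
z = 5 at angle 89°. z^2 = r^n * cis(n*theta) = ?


r^2 = 5^2 = 25
n*theta = 2*89° = 178° = 178° (mod 360)
a = 25*cos(178°) = -24.9848
b = 25*sin(178°) = 0.8725

25 cis(178°) = -24.9848 + 0.8725i


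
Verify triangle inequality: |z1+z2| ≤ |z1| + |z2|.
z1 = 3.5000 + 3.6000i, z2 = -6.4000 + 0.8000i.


|z1| = sqrt(3.5^2 + 3.6^2) = sqrt(25.21) = 5.0210
|z2| = sqrt((-6.4)^2 + 0.8^2) = sqrt(41.6) = 6.4498
z1+z2 = -2.9000 + 4.4000i
|z1+z2| = sqrt(27.77) = 5.2697
|z1|+|z2| = 5.0210 + 6.4498 = 11.4708

|z1+z2| = 5.2697 ≤ |z1|+|z2| = 11.4708 (verified)


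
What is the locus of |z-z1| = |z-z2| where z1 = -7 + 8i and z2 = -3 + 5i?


Equal distances means the locus is the perpendicular bisector of z1 and z2.
Midpoint = ((-7+(-3))/2, (8+5)/2) = (-5.0000, 6.5000)

Perpendicular bisector through (-5.0000, 6.5000)


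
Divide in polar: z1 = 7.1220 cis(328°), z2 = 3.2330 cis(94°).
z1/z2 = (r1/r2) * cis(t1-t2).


r = 7.1220 / 3.2330 = 2.2029
theta = 328° - 94° = 234° = 234° (mod 360)

2.2029 cis(234°)


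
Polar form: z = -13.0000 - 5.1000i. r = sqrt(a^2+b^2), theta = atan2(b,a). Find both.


r = sqrt(169+26.01) = sqrt(195.01) = 13.9646
theta = atan2(-5.1, -13) = -158.5795 degrees

r = 13.9646, theta = -158.5795 degrees


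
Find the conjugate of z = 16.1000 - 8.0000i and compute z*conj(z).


z_bar = 16.1000 + 8.0000i
z*z_bar = 16.1^2 + (-8)^2 = 259.21 + 64 = 323.21

z_bar = 16.1000 + 8.0000i, z*z_bar = 323.21


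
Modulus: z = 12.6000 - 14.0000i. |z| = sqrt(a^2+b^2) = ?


|z| = sqrt(12.6^2 + (-14)^2) = sqrt(158.76 + 196) = sqrt(354.76) = 18.8351

|z| = 18.8351


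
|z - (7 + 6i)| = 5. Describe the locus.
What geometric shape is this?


|z - z0| = r is a circle with center z0 and radius r.
Center = (7, 6), radius = 5

Circle with center (7, 6) and radius 5


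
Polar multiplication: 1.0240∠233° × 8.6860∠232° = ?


r = 1.0240 * 8.6860 = 8.8945
theta = 233° + 232° = 465° = 105° (mod 360)

8.8945 cis(105°)


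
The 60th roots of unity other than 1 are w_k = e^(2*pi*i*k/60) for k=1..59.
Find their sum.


With w = e^(2*pi*i/60), all 60 of the 60th roots of unity w^0 = 1, w, ..., w^(59) sum to 0: 1 + w + ... + w^(59) = (1 - w^60)/(1 - w) = 0 since w^60 = 1, w ≠ 1.
Removing the root 1: w + w^2 + ... + w^(59) = 0 - 1 = -1

Sum = -1


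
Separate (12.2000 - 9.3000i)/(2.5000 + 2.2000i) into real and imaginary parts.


Multiply by conjugate: (12.2000 - 9.3000i)(2.5000 - 2.2000i) / (2.5^2 + 2.2^2)
Numerator real = 12.2*2.5 - (9.3)*2.2 = 10.04
Numerator imag = -9.3*2.5 - 12.2*2.2 = -50.09
Denominator = 11.09
Re(z) = 10.04/11.09 = 0.9053
Im(z) = -50.09/11.09 = -4.5167

Re(z) = 0.9053, Im(z) = -4.5167


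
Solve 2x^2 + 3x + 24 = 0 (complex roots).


disc = 3^2 - 4*2*24 = 9 - 192 = -183
sqrt(|disc|) = sqrt(183) = 13.5277
Real part = -3/(2*2) = -0.7500
Imag part = 13.5277/(2*2) = 3.3819

-0.7500 ± 3.3819i


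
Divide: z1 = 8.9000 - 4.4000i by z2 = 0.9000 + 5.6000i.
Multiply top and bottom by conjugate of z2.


Conjugate of z2 = 0.9000 - 5.6000i
Numerator: (8.9000 - 4.4000i)(0.9000 - 5.6000i) = -16.6300 - 53.8000i
Denominator: 0.9^2 + 5.6^2 = 32.17
Result = (-16.6300 - 53.8000i)/32.17

-0.5169 - 1.6724i


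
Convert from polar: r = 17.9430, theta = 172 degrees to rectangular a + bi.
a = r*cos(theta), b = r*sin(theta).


a = 17.9430*cos(172°) = 17.9430*(-0.99027) = -17.7684
b = 17.9430*sin(172°) = 17.9430*0.139173 = 2.4972

-17.7684 + 2.4972i


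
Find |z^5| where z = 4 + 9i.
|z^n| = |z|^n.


|z| = sqrt(16+81) = sqrt(97) = 9.8489
|z^5| = |z|^5 = (sqrt(97))^5 = 97^2 * sqrt(97) = 9409*sqrt(97)

|z^5| = 9409*sqrt(97) ≈ 92667.9031


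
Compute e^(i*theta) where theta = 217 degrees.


cos(217°) = -0.7986
sin(217°) = -0.6018

e^(i*217°) = -0.7986 - 0.6018i


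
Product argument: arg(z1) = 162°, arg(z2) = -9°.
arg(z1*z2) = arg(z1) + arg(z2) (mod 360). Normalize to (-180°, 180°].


arg(z1*z2) = 162° - 9° = 153°
Normalized to (-180°, 180°]: 153°

153°


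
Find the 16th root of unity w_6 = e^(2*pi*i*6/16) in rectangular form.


Angle = 360*6/16 = 135°
a = cos(135°) = -0.7071
b = sin(135°) = 0.7071

-0.7071 + 0.7071i


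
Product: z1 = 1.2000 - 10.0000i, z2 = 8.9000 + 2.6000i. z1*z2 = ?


Real = 1.2*8.9 - (-10)*2.6 = 10.68 - (-26) = 36.68
Imag = 1.2*2.6 + 8.9*(-10) = 3.12 - (89) = -85.88

36.6800 - 85.8800i


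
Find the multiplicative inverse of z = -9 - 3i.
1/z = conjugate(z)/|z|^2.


|z|^2 = 81+9 = 90
1/z = (-9 + 3i)/90

1/z = -0.1000 + 0.0333i


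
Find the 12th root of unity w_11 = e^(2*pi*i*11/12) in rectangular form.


Angle = 360*11/12 = 330°
a = cos(330°) = 0.8660
b = sin(330°) = -0.5000

0.8660 - 0.5000i


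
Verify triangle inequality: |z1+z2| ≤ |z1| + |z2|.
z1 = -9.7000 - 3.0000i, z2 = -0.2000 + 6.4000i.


|z1| = sqrt((-9.7)^2 + (-3)^2) = sqrt(103.09) = 10.1533
|z2| = sqrt((-0.2)^2 + 6.4^2) = sqrt(41) = 6.4031
z1+z2 = -9.9000 + 3.4000i
|z1+z2| = sqrt(109.57) = 10.4676
|z1|+|z2| = 10.1533 + 6.4031 = 16.5564

|z1+z2| = 10.4676 ≤ |z1|+|z2| = 16.5564 (verified)


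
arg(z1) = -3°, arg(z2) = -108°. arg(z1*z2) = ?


arg(z1*z2) = -3° - 108° = -111°
Normalized to (-180°, 180°]: -111°

-111°


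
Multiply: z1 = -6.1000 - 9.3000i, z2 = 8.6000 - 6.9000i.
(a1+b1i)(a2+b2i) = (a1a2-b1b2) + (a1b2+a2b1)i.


Real = -6.1*8.6 - (-9.3)*(-6.9) = -52.46 - 64.17 = -116.63
Imag = -6.1*(-6.9) + 8.6*(-9.3) = 42.09 - (79.98) = -37.89

-116.6300 - 37.8900i


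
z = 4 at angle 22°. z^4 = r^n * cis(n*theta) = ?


r^4 = 4^4 = 256
n*theta = 4*22° = 88° = 88° (mod 360)
a = 256*cos(88°) = 8.9343
b = 256*sin(88°) = 255.8441

256 cis(88°) = 8.9343 + 255.8441i


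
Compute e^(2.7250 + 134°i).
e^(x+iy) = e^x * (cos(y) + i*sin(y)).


e^2.7250 = 15.2564
cos(134°) = -0.69466
sin(134°) = 0.71934
Real = 15.2564*(-0.69466) = -10.5980
Imag = 15.2564*0.71934 = 10.9745

-10.5980 + 10.9745i


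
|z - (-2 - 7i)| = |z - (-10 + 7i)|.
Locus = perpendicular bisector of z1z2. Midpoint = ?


Equal distances means the locus is the perpendicular bisector of z1 and z2.
Midpoint = ((-2+(-10))/2, (-7+7)/2) = (-6.0000, 0)

Perpendicular bisector through (-6.0000, 0)


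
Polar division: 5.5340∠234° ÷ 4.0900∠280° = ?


r = 5.5340 / 4.0900 = 1.3531
theta = 234° - 280° = -46° = 314° (mod 360)

1.3531 cis(314°)


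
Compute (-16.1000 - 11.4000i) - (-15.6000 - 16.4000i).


Real: -16.1 + 15.6 = -0.5
Imag: -11.4 + 16.4 = 5

-0.5000 + 5.0000i


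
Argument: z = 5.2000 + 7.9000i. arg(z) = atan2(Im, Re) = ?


Re = 5.2, Im = 7.9
arg = atan2(7.9, 5.2) = 56.6460 degrees

arg(z) = 56.6460 degrees


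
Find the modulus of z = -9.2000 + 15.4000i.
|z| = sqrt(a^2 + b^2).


|z| = sqrt((-9.2)^2 + 15.4^2) = sqrt(84.64 + 237.16) = sqrt(321.8) = 17.9388

|z| = 17.9388


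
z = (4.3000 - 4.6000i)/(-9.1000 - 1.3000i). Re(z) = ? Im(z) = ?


Multiply by conjugate: (4.3000 - 4.6000i)(-9.1000 + 1.3000i) / ((-9.1)^2 + (-1.3)^2)
Numerator real = 4.3*(-9.1) - (4.6)*(-1.3) = -33.15
Numerator imag = -4.6*(-9.1) - 4.3*(-1.3) = 47.45
Denominator = 84.5
Re(z) = -33.15/84.5 = -0.3923
Im(z) = 47.45/84.5 = 0.5615

Re(z) = -0.3923, Im(z) = 0.5615


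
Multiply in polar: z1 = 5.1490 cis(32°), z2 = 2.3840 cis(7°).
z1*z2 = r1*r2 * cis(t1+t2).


r = 5.1490 * 2.3840 = 12.2752
theta = 32° + 7° = 39° = 39° (mod 360)

12.2752 cis(39°)


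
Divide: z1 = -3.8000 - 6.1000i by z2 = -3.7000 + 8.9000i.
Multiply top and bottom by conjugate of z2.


Conjugate of z2 = -3.7000 - 8.9000i
Numerator: (-3.8000 - 6.1000i)(-3.7000 - 8.9000i) = -40.2300 + 56.3900i
Denominator: (-3.7)^2 + 8.9^2 = 92.9
Result = (-40.2300 + 56.3900i)/92.9

-0.4330 + 0.6070i


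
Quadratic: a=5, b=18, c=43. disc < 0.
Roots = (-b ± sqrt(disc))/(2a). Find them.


disc = 18^2 - 4*5*43 = 324 - 860 = -536
sqrt(|disc|) = sqrt(536) = 23.1517
Real part = -18/(2*5) = -1.8000
Imag part = 23.1517/(2*5) = 2.3152

-1.8000 ± 2.3152i


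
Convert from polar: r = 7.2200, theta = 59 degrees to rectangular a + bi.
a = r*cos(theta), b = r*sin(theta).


a = 7.2200*cos(59°) = 7.2200*0.51504 = 3.7186
b = 7.2200*sin(59°) = 7.2200*0.857167 = 6.1887

3.7186 + 6.1887i


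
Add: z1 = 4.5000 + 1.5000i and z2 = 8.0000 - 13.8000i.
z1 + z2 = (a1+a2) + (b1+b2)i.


Real: 4.5 + 8 = 12.5
Imag: 1.5 - 13.8 = -12.3

12.5000 - 12.3000i


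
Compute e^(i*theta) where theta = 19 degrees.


cos(19°) = 0.9455
sin(19°) = 0.3256

e^(i*19°) = 0.9455 + 0.3256i


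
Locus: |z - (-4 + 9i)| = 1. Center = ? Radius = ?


|z - z0| = r is a circle with center z0 and radius r.
Center = (-4, 9), radius = 1

Circle with center (-4, 9) and radius 1


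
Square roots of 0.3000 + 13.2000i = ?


|z| = sqrt(0.09+174.24) = 13.2034
sqrt((|z|+a)/2) = sqrt((13.2034+0.3)/2) = sqrt(6.7517) = 2.5984
sqrt((|z|-a)/2) = sqrt((13.2034-0.3)/2) = sqrt(6.4517) = 2.5400

±(2.5984 + 2.5400i) i.e. 2.5984 + 2.5400i and -2.5984 - 2.5400i


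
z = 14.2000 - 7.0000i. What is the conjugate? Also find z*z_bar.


z_bar = 14.2000 + 7.0000i
z*z_bar = 14.2^2 + (-7)^2 = 201.64 + 49 = 250.64

z_bar = 14.2000 + 7.0000i, z*z_bar = 250.64


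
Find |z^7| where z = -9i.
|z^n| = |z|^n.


|z| = sqrt(0+81) = sqrt(81) = 9
|z^7| = |z|^7 = 9^7 = 4782969

|z^7| = 4782969


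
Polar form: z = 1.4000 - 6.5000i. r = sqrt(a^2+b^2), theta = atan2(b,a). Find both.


r = sqrt(1.96+42.25) = sqrt(44.21) = 6.6491
theta = atan2(-6.5, 1.4) = -77.8451 degrees

r = 6.6491, theta = -77.8451 degrees


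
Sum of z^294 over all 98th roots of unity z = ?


The roots are w_k = w^k with w = e^(2*pi*i/98), and (w^k)^294 = (w^294)^k.
So S = 1 + u + u^2 + ... + u^(97) with u = w^294.
294 = 3*98 + 0, so 294 is a multiple of 98 and u = (w^98)^3 = 1.
Every one of the 98 terms equals 1: S = 98

S = 98


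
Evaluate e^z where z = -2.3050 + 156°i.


e^-2.3050 = 0.09976
cos(156°) = -0.9135
sin(156°) = 0.4067
Real = 0.09976*(-0.9135) = -0.0911
Imag = 0.09976*0.4067 = 0.0406

-0.0911 + 0.0406i


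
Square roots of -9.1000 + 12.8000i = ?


|z| = sqrt(82.81+163.84) = 15.7051
sqrt((|z|+a)/2) = sqrt((15.7051+(-9.1))/2) = sqrt(3.3025) = 1.8173
sqrt((|z|-a)/2) = sqrt((15.7051-(-9.1))/2) = sqrt(12.4025) = 3.5217

±(1.8173 + 3.5217i) i.e. 1.8173 + 3.5217i and -1.8173 - 3.5217i


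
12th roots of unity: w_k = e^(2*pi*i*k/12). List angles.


The 12th roots of unity are cis(360k/12°) for k=0..11
Angle step = 360/12 = 30°
Primitive root: cis(30°)
Primitive root = 0.8660 + 0.5000i

12 roots at angles: 0°, 30°, 60°, 90°, 120°, 150°, 180°, 210°, 240°, 270°, 300°, 330°


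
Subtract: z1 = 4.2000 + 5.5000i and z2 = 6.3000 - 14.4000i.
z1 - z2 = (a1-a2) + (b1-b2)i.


Real: 4.2 - 6.3 = -2.1
Imag: 5.5 + 14.4 = 19.9

-2.1000 + 19.9000i


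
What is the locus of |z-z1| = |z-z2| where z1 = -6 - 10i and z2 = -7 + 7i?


Equal distances means the locus is the perpendicular bisector of z1 and z2.
Midpoint = ((-6+(-7))/2, (-10+7)/2) = (-6.5000, -1.5000)

Perpendicular bisector through (-6.5000, -1.5000)


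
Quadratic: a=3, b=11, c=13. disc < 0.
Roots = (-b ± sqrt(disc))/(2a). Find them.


disc = 11^2 - 4*3*13 = 121 - 156 = -35
sqrt(|disc|) = sqrt(35) = 5.9161
Real part = -11/(2*3) = -1.8333
Imag part = 5.9161/(2*3) = 0.9860

-1.8333 ± 0.9860i


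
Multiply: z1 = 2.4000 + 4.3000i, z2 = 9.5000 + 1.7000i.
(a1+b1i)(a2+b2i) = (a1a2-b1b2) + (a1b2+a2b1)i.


Real = 2.4*9.5 - 4.3*1.7 = 22.8 - 7.31 = 15.49
Imag = 2.4*1.7 + 9.5*4.3 = 4.08 + 40.85 = 44.93

15.4900 + 44.9300i


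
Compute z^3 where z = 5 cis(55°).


r^3 = 5^3 = 125
n*theta = 3*55° = 165° = 165° (mod 360)
a = 125*cos(165°) = -120.7407
b = 125*sin(165°) = 32.3524

125 cis(165°) = -120.7407 + 32.3524i


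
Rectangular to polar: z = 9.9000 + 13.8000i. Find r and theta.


r = sqrt(98.01+190.44) = sqrt(288.45) = 16.9838
theta = atan2(13.8, 9.9) = 54.3447 degrees

r = 16.9838, theta = 54.3447 degrees


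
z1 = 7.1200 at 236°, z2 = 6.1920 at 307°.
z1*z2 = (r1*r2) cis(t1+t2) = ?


r = 7.1200 * 6.1920 = 44.0870
theta = 236° + 307° = 543° = 183° (mod 360)

44.0870 cis(183°)


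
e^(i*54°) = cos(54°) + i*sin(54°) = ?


cos(54°) = 0.5878
sin(54°) = 0.8090

e^(i*54°) = 0.5878 + 0.8090i


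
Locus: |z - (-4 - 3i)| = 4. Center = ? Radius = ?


|z - z0| = r is a circle with center z0 and radius r.
Center = (-4, -3), radius = 4

Circle with center (-4, -3) and radius 4


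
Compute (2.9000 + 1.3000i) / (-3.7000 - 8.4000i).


Conjugate of z2 = -3.7000 + 8.4000i
Numerator: (2.9000 + 1.3000i)(-3.7000 + 8.4000i) = -21.6500 + 19.5500i
Denominator: (-3.7)^2 + (-8.4)^2 = 84.25
Result = (-21.6500 + 19.5500i)/84.25

-0.2570 + 0.2320i


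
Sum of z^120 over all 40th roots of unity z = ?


The roots are w_k = w^k with w = e^(2*pi*i/40), and (w^k)^120 = (w^120)^k.
So S = 1 + u + u^2 + ... + u^(39) with u = w^120.
120 = 3*40 + 0, so 120 is a multiple of 40 and u = (w^40)^3 = 1.
Every one of the 40 terms equals 1: S = 40

S = 40


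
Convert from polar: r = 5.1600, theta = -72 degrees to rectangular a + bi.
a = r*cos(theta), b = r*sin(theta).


a = 5.1600*cos(-72°) = 5.1600*0.30902 = 1.5945
b = 5.1600*sin(-72°) = 5.1600*(-0.95106) = -4.9075

1.5945 - 4.9075i


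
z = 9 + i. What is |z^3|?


|z| = sqrt(81+1) = sqrt(82) = 9.0554
|z^3| = |z|^3 = (sqrt(82))^3 = 82*sqrt(82)

|z^3| = 82*sqrt(82) ≈ 742.5416


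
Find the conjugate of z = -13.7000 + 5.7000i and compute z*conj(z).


z_bar = -13.7000 - 5.7000i
z*z_bar = (-13.7)^2 + 5.7^2 = 187.69 + 32.49 = 220.18

z_bar = -13.7000 - 5.7000i, z*z_bar = 220.18


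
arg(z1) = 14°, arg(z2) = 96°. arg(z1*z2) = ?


arg(z1*z2) = 14° + 96° = 110°
Normalized to (-180°, 180°]: 110°

110°


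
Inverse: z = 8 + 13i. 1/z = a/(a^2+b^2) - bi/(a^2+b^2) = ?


|z|^2 = 64+169 = 233
1/z = (8 - 13i)/233

1/z = 0.0343 - 0.0558i


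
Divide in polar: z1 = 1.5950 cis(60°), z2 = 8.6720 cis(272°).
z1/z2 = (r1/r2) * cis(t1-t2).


r = 1.5950 / 8.6720 = 0.1839
theta = 60° - 272° = -212° = 148° (mod 360)

0.1839 cis(148°)


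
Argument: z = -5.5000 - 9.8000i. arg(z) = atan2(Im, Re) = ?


Re = -5.5, Im = -9.8
arg = atan2(-9.8, -5.5) = -119.3022 degrees

arg(z) = -119.3022 degrees


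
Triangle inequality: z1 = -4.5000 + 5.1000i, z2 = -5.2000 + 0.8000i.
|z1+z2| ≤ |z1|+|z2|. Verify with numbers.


|z1| = sqrt((-4.5)^2 + 5.1^2) = sqrt(46.26) = 6.8015
|z2| = sqrt((-5.2)^2 + 0.8^2) = sqrt(27.68) = 5.2612
z1+z2 = -9.7000 + 5.9000i
|z1+z2| = sqrt(128.9) = 11.3534
|z1|+|z2| = 6.8015 + 5.2612 = 12.0627

|z1+z2| = 11.3534 ≤ |z1|+|z2| = 12.0627 (verified)


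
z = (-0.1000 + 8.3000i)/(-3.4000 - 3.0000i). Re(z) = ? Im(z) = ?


Multiply by conjugate: (-0.1000 + 8.3000i)(-3.4000 + 3.0000i) / ((-3.4)^2 + (-3)^2)
Numerator real = -0.1*(-3.4) + 8.3*(-3) = -24.56
Numerator imag = 8.3*(-3.4) - (-0.1)*(-3) = -28.52
Denominator = 20.56
Re(z) = -24.56/20.56 = -1.1946
Im(z) = -28.52/20.56 = -1.3872

Re(z) = -1.1946, Im(z) = -1.3872


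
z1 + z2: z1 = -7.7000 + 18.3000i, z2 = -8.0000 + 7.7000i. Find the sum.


Real: -7.7 - 8 = -15.7
Imag: 18.3 + 7.7 = 26

-15.7000 + 26.0000i


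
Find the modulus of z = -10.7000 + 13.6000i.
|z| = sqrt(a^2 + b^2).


|z| = sqrt((-10.7)^2 + 13.6^2) = sqrt(114.49 + 184.96) = sqrt(299.45) = 17.3046

|z| = 17.3046


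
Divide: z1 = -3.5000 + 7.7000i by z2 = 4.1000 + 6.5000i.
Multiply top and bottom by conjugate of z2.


Conjugate of z2 = 4.1000 - 6.5000i
Numerator: (-3.5000 + 7.7000i)(4.1000 - 6.5000i) = 35.7000 + 54.3200i
Denominator: 4.1^2 + 6.5^2 = 59.06
Result = (35.7000 + 54.3200i)/59.06

0.6045 + 0.9197i


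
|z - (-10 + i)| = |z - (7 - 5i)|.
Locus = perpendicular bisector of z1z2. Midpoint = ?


Equal distances means the locus is the perpendicular bisector of z1 and z2.
Midpoint = ((-10+7)/2, (1+(-5))/2) = (-1.5000, -2.0000)

Perpendicular bisector through (-1.5000, -2.0000)


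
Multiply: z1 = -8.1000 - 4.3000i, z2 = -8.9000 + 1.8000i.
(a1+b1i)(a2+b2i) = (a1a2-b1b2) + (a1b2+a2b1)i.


Real = -8.1*(-8.9) - (-4.3)*1.8 = 72.09 - (-7.74) = 79.83
Imag = -8.1*1.8 - (8.9)*(-4.3) = -14.58 + 38.27 = 23.69

79.8300 + 23.6900i


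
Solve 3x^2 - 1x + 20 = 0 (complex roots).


disc = (-1)^2 - 4*3*20 = 1 - 240 = -239
sqrt(|disc|) = sqrt(239) = 15.4596
Real part = 1/(2*3) = 0.1667
Imag part = 15.4596/(2*3) = 2.5766

0.1667 ± 2.5766i


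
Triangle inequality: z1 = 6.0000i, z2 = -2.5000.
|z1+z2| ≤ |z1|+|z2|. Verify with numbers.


|z1| = sqrt(0^2 + 6^2) = sqrt(36) = 6.0000
|z2| = sqrt((-2.5)^2 + 0^2) = sqrt(6.25) = 2.5000
z1+z2 = -2.5000 + 6.0000i
|z1+z2| = sqrt(42.25) = 6.5000
|z1|+|z2| = 6.0000 + 2.5000 = 8.5000

|z1+z2| = 6.5000 ≤ |z1|+|z2| = 8.5000 (verified)


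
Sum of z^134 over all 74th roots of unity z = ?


The roots are w_k = w^k with w = e^(2*pi*i/74), and (w^k)^134 = (w^134)^k.
So S = 1 + u + u^2 + ... + u^(73) with u = w^134.
134 = 1*74 + 60, so 134 is not a multiple of 74: u = (w^74)^1 * w^60 = w^60 ≠ 1 (w is a primitive 74th root), while u^74 = (w^74)^134 = 1.
Geometric series: S = (1 - u^74)/(1 - u) = (1 - 1)/(1 - u) = 0

S = 0


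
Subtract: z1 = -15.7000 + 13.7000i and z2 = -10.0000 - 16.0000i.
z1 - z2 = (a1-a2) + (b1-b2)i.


Real: -15.7 + 10 = -5.7
Imag: 13.7 + 16 = 29.7

-5.7000 + 29.7000i


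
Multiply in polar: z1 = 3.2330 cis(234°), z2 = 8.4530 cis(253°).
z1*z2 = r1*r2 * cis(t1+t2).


r = 3.2330 * 8.4530 = 27.3285
theta = 234° + 253° = 487° = 127° (mod 360)

27.3285 cis(127°)


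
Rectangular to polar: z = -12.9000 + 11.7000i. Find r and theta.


r = sqrt(166.41+136.89) = sqrt(303.3) = 17.4155
theta = atan2(11.7, -12.9) = 137.7927 degrees

r = 17.4155, theta = 137.7927 degrees


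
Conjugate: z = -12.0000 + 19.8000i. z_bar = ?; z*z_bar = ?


z_bar = -12.0000 - 19.8000i
z*z_bar = (-12)^2 + 19.8^2 = 144 + 392.04 = 536.04

z_bar = -12.0000 - 19.8000i, z*z_bar = 536.04


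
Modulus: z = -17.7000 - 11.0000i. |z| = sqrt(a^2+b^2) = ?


|z| = sqrt((-17.7)^2 + (-11)^2) = sqrt(313.29 + 121) = sqrt(434.29) = 20.8396

|z| = 20.8396


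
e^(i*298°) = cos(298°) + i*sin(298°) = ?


cos(298°) = 0.4695
sin(298°) = -0.8829

e^(i*298°) = 0.4695 - 0.8829i


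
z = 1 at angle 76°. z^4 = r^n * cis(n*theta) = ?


r^4 = 1^4 = 1
n*theta = 4*76° = 304° = 304° (mod 360)
a = 1*cos(304°) = 0.5592
b = 1*sin(304°) = -0.8290

1 cis(304°) = 0.5592 - 0.8290i


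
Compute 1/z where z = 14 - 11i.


|z|^2 = 196+121 = 317
1/z = (14 + 11i)/317

1/z = 0.0442 + 0.0347i


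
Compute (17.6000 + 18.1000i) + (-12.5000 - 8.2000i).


Real: 17.6 - 12.5 = 5.1
Imag: 18.1 - 8.2 = 9.9

5.1000 + 9.9000i


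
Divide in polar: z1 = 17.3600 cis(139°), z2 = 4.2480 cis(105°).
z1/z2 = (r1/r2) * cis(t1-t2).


r = 17.3600 / 4.2480 = 4.0866
theta = 139° - 105° = 34° = 34° (mod 360)

4.0866 cis(34°)


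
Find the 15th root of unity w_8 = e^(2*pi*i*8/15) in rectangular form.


Angle = 360*8/15 = 192°
a = cos(192°) = -0.9781
b = sin(192°) = -0.2079

-0.9781 - 0.2079i


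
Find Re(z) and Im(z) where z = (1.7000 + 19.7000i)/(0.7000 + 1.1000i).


Multiply by conjugate: (1.7000 + 19.7000i)(0.7000 - 1.1000i) / (0.7^2 + 1.1^2)
Numerator real = 1.7*0.7 + 19.7*1.1 = 22.86
Numerator imag = 19.7*0.7 - 1.7*1.1 = 11.92
Denominator = 1.7
Re(z) = 22.86/1.7 = 13.4471
Im(z) = 11.92/1.7 = 7.0118

Re(z) = 13.4471, Im(z) = 7.0118


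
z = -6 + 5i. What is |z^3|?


|z| = sqrt(36+25) = sqrt(61) = 7.8102
|z^3| = |z|^3 = (sqrt(61))^3 = 61*sqrt(61)

|z^3| = 61*sqrt(61) ≈ 476.4252


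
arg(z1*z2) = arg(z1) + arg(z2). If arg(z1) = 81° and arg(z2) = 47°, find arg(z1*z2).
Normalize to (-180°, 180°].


arg(z1*z2) = 81° + 47° = 128°
Normalized to (-180°, 180°]: 128°

128°


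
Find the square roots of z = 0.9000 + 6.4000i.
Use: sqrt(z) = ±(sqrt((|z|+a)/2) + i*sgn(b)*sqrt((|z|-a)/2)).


|z| = sqrt(0.81+40.96) = 6.4630
sqrt((|z|+a)/2) = sqrt((6.4630+0.9)/2) = sqrt(3.6815) = 1.9187
sqrt((|z|-a)/2) = sqrt((6.4630-0.9)/2) = sqrt(2.7815) = 1.6678

±(1.9187 + 1.6678i) i.e. 1.9187 + 1.6678i and -1.9187 - 1.6678i


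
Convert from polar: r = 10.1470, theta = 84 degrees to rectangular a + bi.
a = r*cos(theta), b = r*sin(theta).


a = 10.1470*cos(84°) = 10.1470*0.10453 = 1.0607
b = 10.1470*sin(84°) = 10.1470*0.99452 = 10.0914

1.0607 + 10.0914i


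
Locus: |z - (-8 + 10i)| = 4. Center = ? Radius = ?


|z - z0| = r is a circle with center z0 and radius r.
Center = (-8, 10), radius = 4

Circle with center (-8, 10) and radius 4


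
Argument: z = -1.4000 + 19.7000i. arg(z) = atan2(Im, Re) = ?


Re = -1.4, Im = 19.7
arg = atan2(19.7, -1.4) = 94.0649 degrees

arg(z) = 94.0649 degrees


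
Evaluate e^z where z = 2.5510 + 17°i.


e^2.5510 = 12.8199
cos(17°) = 0.9563
sin(17°) = 0.29237
Real = 12.8199*0.9563 = 12.2597
Imag = 12.8199*0.29237 = 3.7482

12.2597 + 3.7482i


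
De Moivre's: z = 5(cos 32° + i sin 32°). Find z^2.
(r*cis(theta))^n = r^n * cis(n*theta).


r^2 = 5^2 = 25
n*theta = 2*32° = 64° = 64° (mod 360)
a = 25*cos(64°) = 10.9593
b = 25*sin(64°) = 22.4699

25 cis(64°) = 10.9593 + 22.4699i


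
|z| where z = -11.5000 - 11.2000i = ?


|z| = sqrt((-11.5)^2 + (-11.2)^2) = sqrt(132.25 + 125.44) = sqrt(257.69) = 16.0527

|z| = 16.0527


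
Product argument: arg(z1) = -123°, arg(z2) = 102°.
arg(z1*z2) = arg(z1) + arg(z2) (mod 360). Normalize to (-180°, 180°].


arg(z1*z2) = -123° + 102° = -21°
Normalized to (-180°, 180°]: -21°

-21°


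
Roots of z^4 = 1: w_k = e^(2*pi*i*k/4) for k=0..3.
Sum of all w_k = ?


The sum of all 4th roots of unity is 0.
Geometric series: (1 - w^4)/(1 - w) = (1-1)/(1-w) = 0 since w^4 = 1, w ≠ 1.
Alternatively: coefficient of z^3 in z^4 - 1 is 0.

0


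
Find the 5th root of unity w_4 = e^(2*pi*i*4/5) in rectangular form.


Angle = 360*4/5 = 288°
a = cos(288°) = 0.3090
b = sin(288°) = -0.9511

0.3090 - 0.9511i


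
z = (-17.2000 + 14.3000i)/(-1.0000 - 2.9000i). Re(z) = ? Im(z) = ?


Multiply by conjugate: (-17.2000 + 14.3000i)(-1.0000 + 2.9000i) / ((-1)^2 + (-2.9)^2)
Numerator real = -17.2*(-1) + 14.3*(-2.9) = -24.27
Numerator imag = 14.3*(-1) - (-17.2)*(-2.9) = -64.18
Denominator = 9.41
Re(z) = -24.27/9.41 = -2.5792
Im(z) = -64.18/9.41 = -6.8204

Re(z) = -2.5792, Im(z) = -6.8204


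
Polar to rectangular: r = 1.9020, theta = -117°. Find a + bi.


a = 1.9020*cos(-117°) = 1.9020*(-0.454) = -0.8635
b = 1.9020*sin(-117°) = 1.9020*(-0.891) = -1.6947

-0.8635 - 1.6947i


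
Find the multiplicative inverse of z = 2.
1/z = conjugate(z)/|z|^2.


|z|^2 = 4+0 = 4
1/z = (2 - 0i)/4

1/z = 0.5000 + 0i
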